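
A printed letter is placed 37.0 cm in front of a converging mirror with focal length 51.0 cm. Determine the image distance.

Mirror equation: 1/s_i = 1/f − 1/s_o = 1/(51.00) − 1/(37.0) = 0.01961 − 0.02703 = -0.007419, so s_i = -135 cm.
The image is virtual, upright and enlarged, behind the mirror.

135 cm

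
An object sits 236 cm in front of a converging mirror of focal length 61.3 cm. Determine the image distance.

Mirror equation: 1/d_i = 1/f − 1/d_o = 1/(61.30) − 1/(236) = 0.01631 − 0.004237 = 0.01208, so d_i = 82.8 cm.
The image is real, inverted and reduced, in front of the mirror.

82.8 cm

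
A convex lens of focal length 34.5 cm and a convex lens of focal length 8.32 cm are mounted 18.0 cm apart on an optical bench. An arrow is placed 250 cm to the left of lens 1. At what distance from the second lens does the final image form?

Lens 1: 1/d_i1 = 1/f₁ − 1/d_o1 = 1/(34.5) − 1/(250) = 0.02499, so d_i1 = 40.02 cm.
The intermediate image is 40.02 cm to the right of lens 1, which lies 22.02 cm to the right of lens 2 — a virtual object — so d_o2 = −22.02 cm.
Lens 2: 1/d_i2 = 1/f₂ − 1/d_o2 = 1/(8.32) − 1/(-22.02) = 0.1656, so d_i2 = 6.04 cm.
The final image is real, 6.04 cm to the right of lens 2 (overall magnification ≈ -0.044).

6.04 cm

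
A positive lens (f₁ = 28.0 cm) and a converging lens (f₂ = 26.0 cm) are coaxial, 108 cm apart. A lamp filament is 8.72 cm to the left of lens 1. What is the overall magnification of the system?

m = -0.399

Lens 1: 1/d_i1 = 1/(28.0) − 1/(8.72) = -0.07896, so d_i1 = -12.66 cm; m₁ = −d_i1/d_o1 = +1.452.
d_o2 = 108 − (-12.66) = 120.7 cm.
Lens 2: 1/d_i2 = 1/(26.0) − 1/(120.7) = 0.03018, so d_i2 = 33.14 cm; m₂ = −d_i2/d_o2 = -0.2746.
m = m₁·m₂ = (+1.452)(-0.2746) = -0.399.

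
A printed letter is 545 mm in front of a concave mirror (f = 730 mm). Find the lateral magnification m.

1/d_i = 1/f − 1/d_o = 1/(730.0) − 1/(545) = -0.0004650, so d_i = -2151 mm.
m = −d_i/d_o = −(-2151)/(545) = +3.95.
The image is virtual, upright and enlarged, behind the mirror.

m = +3.95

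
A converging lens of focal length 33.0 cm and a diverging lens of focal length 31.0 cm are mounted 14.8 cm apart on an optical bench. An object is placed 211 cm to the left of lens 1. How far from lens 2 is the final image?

Lens 1: 1/d_i1 = 1/f₁ − 1/d_o1 = 1/(33.0) − 1/(211) = 0.02556, so d_i1 = 39.12 cm.
The intermediate image is 39.12 cm to the right of lens 1, which lies 24.32 cm to the right of lens 2 — a virtual object — so d_o2 = −24.32 cm.
Lens 2 is diverging, so f₂ = −31.0 cm.
Lens 2: 1/d_i2 = 1/f₂ − 1/d_o2 = 1/(-31.0) − 1/(-24.32) = 0.008860, so d_i2 = 113 cm.
The final image is real, 113 cm to the right of lens 2 (overall magnification ≈ -0.86).

113 cm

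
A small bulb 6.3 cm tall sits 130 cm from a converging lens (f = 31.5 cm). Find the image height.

2.01 cm

1/d_i = 1/f − 1/d_o = 1/(31.50) − 1/(130) = 0.02405, so d_i = 41.57 cm.
m = −d_i/d_o = -0.3198.
|h_i| = |m|·h_o = 0.3198 × 6.3 = 2.01 cm. The image is real, inverted and reduced, on the far side of the lens.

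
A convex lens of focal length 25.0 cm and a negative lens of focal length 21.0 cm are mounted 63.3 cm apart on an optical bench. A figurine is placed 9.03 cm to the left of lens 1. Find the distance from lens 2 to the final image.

Lens 1: 1/d_i1 = 1/f₁ − 1/d_o1 = 1/(25.0) − 1/(9.03) = -0.07074, so d_i1 = -14.14 cm.
The intermediate image is 14.14 cm to the left of lens 1 (virtual), which is 63.3 − (-14.14) = 77.44 cm to the left of lens 2, so d_o2 = +77.44 cm.
Lens 2 is diverging, so f₂ = −21.0 cm.
Lens 2: 1/d_i2 = 1/f₂ − 1/d_o2 = 1/(-21.0) − 1/(77.44) = -0.06053, so d_i2 = -16.5 cm.
The final image is virtual, 16.5 cm to the left of lens 2 (overall magnification ≈ 0.33).

16.5 cm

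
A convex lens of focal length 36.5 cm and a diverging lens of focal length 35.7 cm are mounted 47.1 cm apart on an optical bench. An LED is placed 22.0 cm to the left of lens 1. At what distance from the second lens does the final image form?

Lens 1: 1/d_i1 = 1/f₁ − 1/d_o1 = 1/(36.5) − 1/(22.0) = -0.01806, so d_i1 = -55.38 cm.
The intermediate image is 55.38 cm to the left of lens 1 (virtual), which is 47.1 − (-55.38) = 102.5 cm to the left of lens 2, so d_o2 = +102.5 cm.
Lens 2 is diverging, so f₂ = −35.7 cm.
Lens 2: 1/d_i2 = 1/f₂ − 1/d_o2 = 1/(-35.7) − 1/(102.5) = -0.03777, so d_i2 = -26.5 cm.
The final image is virtual, 26.5 cm to the left of lens 2 (overall magnification ≈ 0.65).

26.5 cm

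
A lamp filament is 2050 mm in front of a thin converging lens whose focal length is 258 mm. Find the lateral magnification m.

m = -0.144

1/d_i = 1/f − 1/d_o = 1/(258.0) − 1/(2050) = 0.003388, so d_i = 295.1 mm.
m = −d_i/d_o = −(295.1)/(2050) = -0.144.
The image is real, inverted and reduced, on the far side of the lens.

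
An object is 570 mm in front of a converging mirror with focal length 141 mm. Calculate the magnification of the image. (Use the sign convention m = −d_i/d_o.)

m = -0.329

1/d_i = 1/f − 1/d_o = 1/(141.0) − 1/(570) = 0.005338, so d_i = 187.3 mm.
m = −d_i/d_o = −(187.3)/(570) = -0.329.
The image is real, inverted and reduced, in front of the mirror.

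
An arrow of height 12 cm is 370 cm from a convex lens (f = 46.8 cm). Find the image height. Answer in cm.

1/d_i = 1/f − 1/d_o = 1/(46.80) − 1/(370) = 0.01866, so d_i = 53.58 cm.
m = −d_i/d_o = -0.1448.
|h_i| = |m|·h_o = 0.1448 × 12 = 1.74 cm. The image is real, inverted and reduced, on the far side of the lens.

1.74 cm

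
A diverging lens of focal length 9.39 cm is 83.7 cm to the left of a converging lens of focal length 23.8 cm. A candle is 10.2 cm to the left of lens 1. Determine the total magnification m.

f₁ = −9.39 cm (diverging).
Lens 1: 1/d_i1 = 1/(-9.39) − 1/(10.2) = -0.2045, so d_i1 = -4.889 cm; m₁ = −d_i1/d_o1 = +0.4793.
d_o2 = 83.7 − (-4.889) = 88.59 cm.
Lens 2: 1/d_i2 = 1/(23.8) − 1/(88.59) = 0.03073, so d_i2 = 32.54 cm; m₂ = −d_i2/d_o2 = -0.3673.
m = m₁·m₂ = (+0.4793)(-0.3673) = -0.176.

m = -0.176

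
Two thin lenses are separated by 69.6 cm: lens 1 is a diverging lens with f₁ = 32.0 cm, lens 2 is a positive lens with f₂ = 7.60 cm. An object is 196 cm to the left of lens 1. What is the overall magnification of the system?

m = -0.0119

f₁ = −32.0 cm (diverging).
Lens 1: 1/d_i1 = 1/(-32.0) − 1/(196) = -0.03635, so d_i1 = -27.51 cm; m₁ = −d_i1/d_o1 = +0.1404.
d_o2 = 69.6 − (-27.51) = 97.11 cm.
Lens 2: 1/d_i2 = 1/(7.60) − 1/(97.11) = 0.1213, so d_i2 = 8.245 cm; m₂ = −d_i2/d_o2 = -0.08491.
m = m₁·m₂ = (+0.1404)(-0.08491) = -0.0119.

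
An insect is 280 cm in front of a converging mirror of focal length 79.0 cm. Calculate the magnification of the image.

1/d_i = 1/f − 1/d_o = 1/(79.00) − 1/(280) = 0.009087, so d_i = 110.0 cm.
m = −d_i/d_o = −(110.0)/(280) = -0.393.
The image is real, inverted and reduced, in front of the mirror.

m = -0.393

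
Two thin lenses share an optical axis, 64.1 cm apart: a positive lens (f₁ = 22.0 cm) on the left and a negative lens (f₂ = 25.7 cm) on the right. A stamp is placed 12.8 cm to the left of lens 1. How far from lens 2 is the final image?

20.2 cm

Lens 1: 1/d_i1 = 1/f₁ − 1/d_o1 = 1/(22.0) − 1/(12.8) = -0.03267, so d_i1 = -30.61 cm.
The intermediate image is 30.61 cm to the left of lens 1 (virtual), which is 64.1 − (-30.61) = 94.71 cm to the left of lens 2, so d_o2 = +94.71 cm.
Lens 2 is diverging, so f₂ = −25.7 cm.
Lens 2: 1/d_i2 = 1/f₂ − 1/d_o2 = 1/(-25.7) − 1/(94.71) = -0.04947, so d_i2 = -20.2 cm.
The final image is virtual, 20.2 cm to the left of lens 2 (overall magnification ≈ 0.51).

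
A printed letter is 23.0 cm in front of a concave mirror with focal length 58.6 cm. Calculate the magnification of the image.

1/d_i = 1/f − 1/d_o = 1/(58.60) − 1/(23.0) = -0.02641, so d_i = -37.86 cm.
m = −d_i/d_o = −(-37.86)/(23.0) = +1.65.
The image is virtual, upright and enlarged, behind the mirror.

m = +1.65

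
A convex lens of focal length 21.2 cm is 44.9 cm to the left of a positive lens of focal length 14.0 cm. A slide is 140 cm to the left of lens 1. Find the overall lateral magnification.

m = +0.422

Lens 1: 1/d_i1 = 1/(21.2) − 1/(140) = 0.04003, so d_i1 = 24.98 cm; m₁ = −d_i1/d_o1 = -0.1784.
d_o2 = 44.9 − (24.98) = 19.92 cm.
Lens 2: 1/d_i2 = 1/(14.0) − 1/(19.92) = 0.02123, so d_i2 = 47.11 cm; m₂ = −d_i2/d_o2 = -2.365.
m = m₁·m₂ = (-0.1784)(-2.365) = +0.422.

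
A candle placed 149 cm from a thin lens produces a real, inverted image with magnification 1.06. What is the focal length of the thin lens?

f = 76.7 cm (converging)

m = −d_i/d_o ⇒ d_i = −m·d_o = −(-1.06)·(149) = 157.9 cm.
1/f = 1/d_o + 1/d_i = 1/(149) + 1/(157.9) = 0.01304, so f = 76.7 cm.
Since f is positive, the thin lens is converging.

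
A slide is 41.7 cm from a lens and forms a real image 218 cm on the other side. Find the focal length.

f = 35.0 cm (converging)

Real image ⇒ d_i = +218 cm.
1/f = 1/d_o + 1/d_i = 1/(41.7) + 1/(218) = 0.02857, so f = 35.0 cm.
Since f is positive, the lens is converging.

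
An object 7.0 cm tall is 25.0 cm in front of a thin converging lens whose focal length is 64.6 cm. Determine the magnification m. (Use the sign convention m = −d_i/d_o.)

1/d_i = 1/f − 1/d_o = 1/(64.60) − 1/(25.0) = -0.02452, so d_i = -40.78 cm.
m = −d_i/d_o = −(-40.78)/(25.0) = +1.63.
The image is virtual, upright and enlarged, on the same side as the object.

m = +1.63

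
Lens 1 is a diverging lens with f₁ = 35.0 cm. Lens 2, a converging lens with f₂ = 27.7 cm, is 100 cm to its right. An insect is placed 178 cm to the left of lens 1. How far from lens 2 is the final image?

Lens 1 is diverging, so f₁ = −35.0 cm.
Lens 1: 1/d_i1 = 1/f₁ − 1/d_o1 = 1/(-35.0) − 1/(178) = -0.03419, so d_i1 = -29.25 cm.
The intermediate image is 29.25 cm to the left of lens 1 (virtual), which is 100 − (-29.25) = 129.2 cm to the left of lens 2, so d_o2 = +129.2 cm.
Lens 2: 1/d_i2 = 1/f₂ − 1/d_o2 = 1/(27.7) − 1/(129.2) = 0.02836, so d_i2 = 35.3 cm.
The final image is real, 35.3 cm to the right of lens 2 (overall magnification ≈ -0.045).

35.3 cm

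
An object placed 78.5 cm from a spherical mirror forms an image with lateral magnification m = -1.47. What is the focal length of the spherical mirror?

m = −d_i/d_o ⇒ d_i = −m·d_o = −(-1.47)·(78.5) = 115.4 cm.
1/f = 1/d_o + 1/d_i = 1/(78.5) + 1/(115.4) = 0.02140, so f = 46.7 cm.
Since f is positive, the spherical mirror is concave.

f = 46.7 cm (concave)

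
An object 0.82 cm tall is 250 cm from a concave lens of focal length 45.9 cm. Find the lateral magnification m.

m = +0.155

For a concave lens, f = -45.9 cm.
1/d_i = 1/f − 1/d_o = 1/(-45.90) − 1/(250) = -0.02579, so d_i = -38.78 cm.
m = −d_i/d_o = −(-38.78)/(250) = +0.155.
The image is virtual, upright and reduced, on the same side as the object.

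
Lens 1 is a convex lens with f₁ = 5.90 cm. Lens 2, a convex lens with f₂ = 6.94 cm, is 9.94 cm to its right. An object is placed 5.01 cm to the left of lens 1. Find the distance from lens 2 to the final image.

Lens 1: 1/d_i1 = 1/f₁ − 1/d_o1 = 1/(5.90) − 1/(5.01) = -0.03011, so d_i1 = -33.21 cm.
The intermediate image is 33.21 cm to the left of lens 1 (virtual), which is 9.94 − (-33.21) = 43.15 cm to the left of lens 2, so d_o2 = +43.15 cm.
Lens 2: 1/d_i2 = 1/f₂ − 1/d_o2 = 1/(6.94) − 1/(43.15) = 0.1209, so d_i2 = 8.27 cm.
The final image is real, 8.27 cm to the right of lens 2 (overall magnification ≈ -1.3).

8.27 cm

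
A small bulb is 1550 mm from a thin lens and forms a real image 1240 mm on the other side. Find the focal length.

Real image ⇒ d_i = +1240 mm.
1/f = 1/d_o + 1/d_i = 1/(1550) + 1/(1240) = 0.001452, so f = 689 mm.
Since f is positive, the thin lens is converging.

f = 689 mm (converging)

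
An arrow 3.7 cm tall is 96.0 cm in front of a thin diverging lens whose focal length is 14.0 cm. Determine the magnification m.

m = +0.127

For a diverging lens, f = -14.0 cm.
1/d_i = 1/f − 1/d_o = 1/(-14.00) − 1/(96.0) = -0.08185, so d_i = -12.22 cm.
m = −d_i/d_o = −(-12.22)/(96.0) = +0.127.
The image is virtual, upright and reduced, on the same side as the object.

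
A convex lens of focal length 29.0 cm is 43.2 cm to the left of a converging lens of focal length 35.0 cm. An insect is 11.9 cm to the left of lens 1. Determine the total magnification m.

m = -2.09

Lens 1: 1/d_i1 = 1/(29.0) − 1/(11.9) = -0.04955, so d_i1 = -20.18 cm; m₁ = −d_i1/d_o1 = +1.696.
d_o2 = 43.2 − (-20.18) = 63.38 cm.
Lens 2: 1/d_i2 = 1/(35.0) − 1/(63.38) = 0.01279, so d_i2 = 78.16 cm; m₂ = −d_i2/d_o2 = -1.233.
m = m₁·m₂ = (+1.696)(-1.233) = -2.09.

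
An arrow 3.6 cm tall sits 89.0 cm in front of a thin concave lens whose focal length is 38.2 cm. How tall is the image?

For a concave lens, f = -38.2 cm.
1/d_i = 1/f − 1/d_o = 1/(-38.20) − 1/(89.0) = -0.03741, so d_i = -26.73 cm.
m = −d_i/d_o = +0.3003.
|h_i| = |m|·h_o = 0.3003 × 3.6 = 1.08 cm. The image is virtual, upright and reduced, on the same side as the object.

1.08 cm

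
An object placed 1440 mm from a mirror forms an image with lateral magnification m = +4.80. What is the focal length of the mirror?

f = 1820 mm (concave)

m = −d_i/d_o ⇒ d_i = −m·d_o = −(+4.80)·(1440) = -6912 mm.
1/f = 1/d_o + 1/d_i = 1/(1440) + 1/(-6912) = 0.0005498, so f = 1820 mm.
Since f is positive, the mirror is concave.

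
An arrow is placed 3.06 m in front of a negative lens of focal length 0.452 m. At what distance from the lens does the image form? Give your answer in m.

0.394 m

For a negative lens, f = -0.452 m.
Lens equation: 1/v = 1/f − 1/u = 1/(-0.4520) − 1/(3.06) = -2.212 − 0.3268 = -2.539, so v = -0.394 m.
The image is virtual, upright and reduced, on the same side as the object.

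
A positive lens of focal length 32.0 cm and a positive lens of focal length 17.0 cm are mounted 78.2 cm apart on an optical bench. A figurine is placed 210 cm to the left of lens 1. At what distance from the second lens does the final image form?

29.3 cm

Lens 1: 1/d_i1 = 1/f₁ − 1/d_o1 = 1/(32.0) − 1/(210) = 0.02649, so d_i1 = 37.75 cm.
The intermediate image is 37.75 cm to the right of lens 1, which is 78.2 − (37.75) = 40.45 cm to the left of lens 2, so d_o2 = +40.45 cm.
Lens 2: 1/d_i2 = 1/f₂ − 1/d_o2 = 1/(17.0) − 1/(40.45) = 0.03410, so d_i2 = 29.3 cm.
The final image is real, 29.3 cm to the right of lens 2 (overall magnification ≈ 0.13).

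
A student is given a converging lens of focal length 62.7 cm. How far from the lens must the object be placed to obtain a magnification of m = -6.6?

m = −d_i/d_o ⇒ d_i = −m·d_o.
1/f = 1/d_o + 1/d_i = 1/d_o − 1/(m·d_o) = (1 − 1/m)/d_o, so d_o = f(1 − 1/m) = (62.70)(1 − 1/(-6.6)) = 72.2 cm.

72.2 cm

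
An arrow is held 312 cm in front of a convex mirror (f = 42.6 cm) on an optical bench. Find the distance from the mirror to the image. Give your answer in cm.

For a convex mirror, f = -42.6 cm.
Mirror equation: 1/q = 1/f − 1/p = 1/(-42.60) − 1/(312) = -0.02347 − 0.003205 = -0.02668, so q = -37.5 cm.
The image is virtual, upright and reduced, behind the mirror.

37.5 cm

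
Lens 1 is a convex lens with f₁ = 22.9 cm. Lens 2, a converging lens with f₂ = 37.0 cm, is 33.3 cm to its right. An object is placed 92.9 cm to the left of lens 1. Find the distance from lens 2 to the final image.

Lens 1: 1/d_i1 = 1/f₁ − 1/d_o1 = 1/(22.9) − 1/(92.9) = 0.03290, so d_i1 = 30.39 cm.
The intermediate image is 30.39 cm to the right of lens 1, which is 33.3 − (30.39) = 2.910 cm to the left of lens 2, so d_o2 = +2.910 cm.
Lens 2: 1/d_i2 = 1/f₂ − 1/d_o2 = 1/(37.0) − 1/(2.910) = -0.3166, so d_i2 = -3.16 cm.
The final image is virtual, 3.16 cm to the left of lens 2 (overall magnification ≈ -0.36).

3.16 cm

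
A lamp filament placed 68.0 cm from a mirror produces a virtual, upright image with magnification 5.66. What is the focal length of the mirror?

f = 82.6 cm (concave)

m = −d_i/d_o ⇒ d_i = −m·d_o = −(+5.66)·(68.0) = -384.9 cm.
1/f = 1/d_o + 1/d_i = 1/(68.0) + 1/(-384.9) = 0.01211, so f = 82.6 cm.
Since f is positive, the mirror is concave.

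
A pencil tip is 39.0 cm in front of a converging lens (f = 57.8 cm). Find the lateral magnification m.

m = +3.07

1/d_i = 1/f − 1/d_o = 1/(57.80) − 1/(39.0) = -0.008340, so d_i = -119.9 cm.
m = −d_i/d_o = −(-119.9)/(39.0) = +3.07.
The image is virtual, upright and enlarged, on the same side as the object.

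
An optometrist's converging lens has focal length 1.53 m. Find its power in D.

P = +0.654 D

P = 1/f = 1/(1.53 m) = +0.654 D.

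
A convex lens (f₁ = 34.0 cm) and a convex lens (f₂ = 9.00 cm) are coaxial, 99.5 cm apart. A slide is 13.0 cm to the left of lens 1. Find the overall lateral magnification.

m = -0.131

Lens 1: 1/d_i1 = 1/(34.0) − 1/(13.0) = -0.04751, so d_i1 = -21.05 cm; m₁ = −d_i1/d_o1 = +1.619.
d_o2 = 99.5 − (-21.05) = 120.5 cm.
Lens 2: 1/d_i2 = 1/(9.00) − 1/(120.5) = 0.1028, so d_i2 = 9.726 cm; m₂ = −d_i2/d_o2 = -0.08072.
m = m₁·m₂ = (+1.619)(-0.08072) = -0.131.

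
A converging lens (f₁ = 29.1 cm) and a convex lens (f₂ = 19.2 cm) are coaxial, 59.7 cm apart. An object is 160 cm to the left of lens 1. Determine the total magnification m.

m = +0.866

Lens 1: 1/d_i1 = 1/(29.1) − 1/(160) = 0.02811, so d_i1 = 35.57 cm; m₁ = −d_i1/d_o1 = -0.2223.
d_o2 = 59.7 − (35.57) = 24.13 cm.
Lens 2: 1/d_i2 = 1/(19.2) − 1/(24.13) = 0.01064, so d_i2 = 93.97 cm; m₂ = −d_i2/d_o2 = -3.895.
m = m₁·m₂ = (-0.2223)(-3.895) = +0.866.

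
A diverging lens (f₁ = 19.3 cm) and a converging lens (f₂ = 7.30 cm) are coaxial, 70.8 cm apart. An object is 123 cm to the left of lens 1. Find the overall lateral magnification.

f₁ = −19.3 cm (diverging).
Lens 1: 1/d_i1 = 1/(-19.3) − 1/(123) = -0.05994, so d_i1 = -16.68 cm; m₁ = −d_i1/d_o1 = +0.1356.
d_o2 = 70.8 − (-16.68) = 87.48 cm.
Lens 2: 1/d_i2 = 1/(7.30) − 1/(87.48) = 0.1256, so d_i2 = 7.965 cm; m₂ = −d_i2/d_o2 = -0.09105.
m = m₁·m₂ = (+0.1356)(-0.09105) = -0.0123.

m = -0.0123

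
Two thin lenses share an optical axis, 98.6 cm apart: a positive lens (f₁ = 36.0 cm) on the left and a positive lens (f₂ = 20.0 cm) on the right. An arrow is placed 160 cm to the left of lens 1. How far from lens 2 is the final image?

Lens 1: 1/d_i1 = 1/f₁ − 1/d_o1 = 1/(36.0) − 1/(160) = 0.02153, so d_i1 = 46.45 cm.
The intermediate image is 46.45 cm to the right of lens 1, which is 98.6 − (46.45) = 52.15 cm to the left of lens 2, so d_o2 = +52.15 cm.
Lens 2: 1/d_i2 = 1/f₂ − 1/d_o2 = 1/(20.0) − 1/(52.15) = 0.03082, so d_i2 = 32.4 cm.
The final image is real, 32.4 cm to the right of lens 2 (overall magnification ≈ 0.18).

32.4 cm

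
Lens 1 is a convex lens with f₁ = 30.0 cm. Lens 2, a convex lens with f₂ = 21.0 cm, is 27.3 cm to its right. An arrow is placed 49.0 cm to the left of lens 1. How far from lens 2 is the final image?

14.8 cm

Lens 1: 1/d_i1 = 1/f₁ − 1/d_o1 = 1/(30.0) − 1/(49.0) = 0.01293, so d_i1 = 77.37 cm.
The intermediate image is 77.37 cm to the right of lens 1, which lies 50.07 cm to the right of lens 2 — a virtual object — so d_o2 = −50.07 cm.
Lens 2: 1/d_i2 = 1/f₂ − 1/d_o2 = 1/(21.0) − 1/(-50.07) = 0.06759, so d_i2 = 14.8 cm.
The final image is real, 14.8 cm to the right of lens 2 (overall magnification ≈ -0.47).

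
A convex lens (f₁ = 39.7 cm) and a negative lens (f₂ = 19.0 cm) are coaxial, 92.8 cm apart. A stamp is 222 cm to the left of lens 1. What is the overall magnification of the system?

m = -0.0652

Lens 1: 1/d_i1 = 1/(39.7) − 1/(222) = 0.02068, so d_i1 = 48.35 cm; m₁ = −d_i1/d_o1 = -0.2178.
d_o2 = 92.8 − (48.35) = 44.45 cm.
f₂ = −19.0 cm (diverging).
Lens 2: 1/d_i2 = 1/(-19.0) − 1/(44.45) = -0.07513, so d_i2 = -13.31 cm; m₂ = −d_i2/d_o2 = +0.2994.
m = m₁·m₂ = (-0.2178)(+0.2994) = -0.0652.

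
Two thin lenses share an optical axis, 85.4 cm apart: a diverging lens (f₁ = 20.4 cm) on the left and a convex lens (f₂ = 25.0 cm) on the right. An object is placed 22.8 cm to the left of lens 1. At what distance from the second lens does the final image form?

Lens 1 is diverging, so f₁ = −20.4 cm.
Lens 1: 1/d_i1 = 1/f₁ − 1/d_o1 = 1/(-20.4) − 1/(22.8) = -0.09288, so d_i1 = -10.77 cm.
The intermediate image is 10.77 cm to the left of lens 1 (virtual), which is 85.4 − (-10.77) = 96.17 cm to the left of lens 2, so d_o2 = +96.17 cm.
Lens 2: 1/d_i2 = 1/f₂ − 1/d_o2 = 1/(25.0) − 1/(96.17) = 0.02960, so d_i2 = 33.8 cm.
The final image is real, 33.8 cm to the right of lens 2 (overall magnification ≈ -0.17).

33.8 cm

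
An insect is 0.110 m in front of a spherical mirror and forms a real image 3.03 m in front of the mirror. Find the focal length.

Real image ⇒ d_i = +3.03 m.
1/f = 1/d_o + 1/d_i = 1/(0.110) + 1/(3.03) = 9.421, so f = 0.106 m.
Since f is positive, the spherical mirror is concave.

f = 0.106 m (concave)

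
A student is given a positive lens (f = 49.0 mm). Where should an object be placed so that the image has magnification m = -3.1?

m = −d_i/d_o ⇒ d_i = −m·d_o.
1/f = 1/d_o + 1/d_i = 1/d_o − 1/(m·d_o) = (1 − 1/m)/d_o, so d_o = f(1 − 1/m) = (49.00)(1 − 1/(-3.1)) = 64.8 mm.

64.8 mm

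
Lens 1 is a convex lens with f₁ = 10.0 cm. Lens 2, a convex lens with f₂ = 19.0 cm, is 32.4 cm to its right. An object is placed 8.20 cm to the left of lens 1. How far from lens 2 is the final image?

25.1 cm

Lens 1: 1/d_i1 = 1/f₁ − 1/d_o1 = 1/(10.0) − 1/(8.20) = -0.02195, so d_i1 = -45.56 cm.
The intermediate image is 45.56 cm to the left of lens 1 (virtual), which is 32.4 − (-45.56) = 77.96 cm to the left of lens 2, so d_o2 = +77.96 cm.
Lens 2: 1/d_i2 = 1/f₂ − 1/d_o2 = 1/(19.0) − 1/(77.96) = 0.03980, so d_i2 = 25.1 cm.
The final image is real, 25.1 cm to the right of lens 2 (overall magnification ≈ -1.8).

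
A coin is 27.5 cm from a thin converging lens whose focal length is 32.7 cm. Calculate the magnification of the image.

m = +6.29

1/d_i = 1/f − 1/d_o = 1/(32.70) − 1/(27.5) = -0.005783, so d_i = -172.9 cm.
m = −d_i/d_o = −(-172.9)/(27.5) = +6.29.
The image is virtual, upright and enlarged, on the same side as the object.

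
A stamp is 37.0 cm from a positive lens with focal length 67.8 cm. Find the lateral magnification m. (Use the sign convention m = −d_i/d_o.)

m = +2.20

1/d_i = 1/f − 1/d_o = 1/(67.80) − 1/(37.0) = -0.01228, so d_i = -81.45 cm.
m = −d_i/d_o = −(-81.45)/(37.0) = +2.20.
The image is virtual, upright and enlarged, on the same side as the object.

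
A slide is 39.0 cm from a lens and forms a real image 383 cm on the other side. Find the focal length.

Real image ⇒ d_i = +383 cm.
1/f = 1/d_o + 1/d_i = 1/(39.0) + 1/(383) = 0.02825, so f = 35.4 cm.
Since f is positive, the lens is converging.

f = 35.4 cm (converging)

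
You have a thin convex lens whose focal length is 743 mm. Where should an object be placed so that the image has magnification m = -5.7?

873 mm

m = −d_i/d_o ⇒ d_i = −m·d_o.
1/f = 1/d_o + 1/d_i = 1/d_o − 1/(m·d_o) = (1 − 1/m)/d_o, so d_o = f(1 − 1/m) = (743.0)(1 − 1/(-5.7)) = 873 mm.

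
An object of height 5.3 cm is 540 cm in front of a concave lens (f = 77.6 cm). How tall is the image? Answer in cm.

For a concave lens, f = -77.6 cm.
1/d_i = 1/f − 1/d_o = 1/(-77.60) − 1/(540) = -0.01474, so d_i = -67.85 cm.
m = −d_i/d_o = +0.1256.
|h_i| = |m|·h_o = 0.1256 × 5.3 = 0.666 cm. The image is virtual, upright and reduced, on the same side as the object.

0.666 cm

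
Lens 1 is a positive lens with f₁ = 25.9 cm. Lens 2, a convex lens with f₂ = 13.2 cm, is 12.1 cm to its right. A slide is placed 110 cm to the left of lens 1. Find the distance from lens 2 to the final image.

8.22 cm

Lens 1: 1/d_i1 = 1/f₁ − 1/d_o1 = 1/(25.9) − 1/(110) = 0.02952, so d_i1 = 33.88 cm.
The intermediate image is 33.88 cm to the right of lens 1, which lies 21.78 cm to the right of lens 2 — a virtual object — so d_o2 = −21.78 cm.
Lens 2: 1/d_i2 = 1/f₂ − 1/d_o2 = 1/(13.2) − 1/(-21.78) = 0.1217, so d_i2 = 8.22 cm.
The final image is real, 8.22 cm to the right of lens 2 (overall magnification ≈ -0.12).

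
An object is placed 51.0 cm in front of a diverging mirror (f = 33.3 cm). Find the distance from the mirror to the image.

20.1 cm

For a diverging mirror, f = -33.3 cm.
Mirror equation: 1/s_i = 1/f − 1/s_o = 1/(-33.30) − 1/(51.0) = -0.03003 − 0.01961 = -0.04964, so s_i = -20.1 cm.
The image is virtual, upright and reduced, behind the mirror.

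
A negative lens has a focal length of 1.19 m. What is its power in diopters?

For a negative lens, f = −1.19 m.
P = 1/f = 1/(-1.19 m) = -0.840 D.

P = -0.840 D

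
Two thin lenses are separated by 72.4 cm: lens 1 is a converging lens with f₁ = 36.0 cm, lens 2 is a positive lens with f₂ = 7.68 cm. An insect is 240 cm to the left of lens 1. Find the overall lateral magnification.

Lens 1: 1/d_i1 = 1/(36.0) − 1/(240) = 0.02361, so d_i1 = 42.35 cm; m₁ = −d_i1/d_o1 = -0.1765.
d_o2 = 72.4 − (42.35) = 30.05 cm.
Lens 2: 1/d_i2 = 1/(7.68) − 1/(30.05) = 0.09693, so d_i2 = 10.32 cm; m₂ = −d_i2/d_o2 = -0.3433.
m = m₁·m₂ = (-0.1765)(-0.3433) = +0.0606.

m = +0.0606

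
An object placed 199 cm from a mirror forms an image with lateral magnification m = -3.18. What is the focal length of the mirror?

m = −d_i/d_o ⇒ d_i = −m·d_o = −(-3.18)·(199) = 632.8 cm.
1/f = 1/d_o + 1/d_i = 1/(199) + 1/(632.8) = 0.006605, so f = 151 cm.
Since f is positive, the mirror is concave.

f = 151 cm (concave)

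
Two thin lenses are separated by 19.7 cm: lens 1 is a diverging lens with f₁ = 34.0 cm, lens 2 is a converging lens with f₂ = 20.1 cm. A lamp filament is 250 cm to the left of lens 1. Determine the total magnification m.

m = -0.0815

f₁ = −34.0 cm (diverging).
Lens 1: 1/d_i1 = 1/(-34.0) − 1/(250) = -0.03341, so d_i1 = -29.93 cm; m₁ = −d_i1/d_o1 = +0.1197.
d_o2 = 19.7 − (-29.93) = 49.63 cm.
Lens 2: 1/d_i2 = 1/(20.1) − 1/(49.63) = 0.02960, so d_i2 = 33.78 cm; m₂ = −d_i2/d_o2 = -0.6807.
m = m₁·m₂ = (+0.1197)(-0.6807) = -0.0815.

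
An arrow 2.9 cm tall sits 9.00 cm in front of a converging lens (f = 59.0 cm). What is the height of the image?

1/d_i = 1/f − 1/d_o = 1/(59.00) − 1/(9.00) = -0.09416, so d_i = -10.62 cm.
m = −d_i/d_o = +1.180.
|h_i| = |m|·h_o = 1.180 × 2.9 = 3.42 cm. The image is virtual, upright and enlarged, on the same side as the object.

3.42 cm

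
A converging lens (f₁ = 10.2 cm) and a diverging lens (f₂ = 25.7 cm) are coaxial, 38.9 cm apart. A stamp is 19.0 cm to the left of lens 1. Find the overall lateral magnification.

m = -0.700

Lens 1: 1/d_i1 = 1/(10.2) − 1/(19.0) = 0.04541, so d_i1 = 22.02 cm; m₁ = −d_i1/d_o1 = -1.159.
d_o2 = 38.9 − (22.02) = 16.88 cm.
f₂ = −25.7 cm (diverging).
Lens 2: 1/d_i2 = 1/(-25.7) − 1/(16.88) = -0.09815, so d_i2 = -10.19 cm; m₂ = −d_i2/d_o2 = +0.6036.
m = m₁·m₂ = (-1.159)(+0.6036) = -0.700.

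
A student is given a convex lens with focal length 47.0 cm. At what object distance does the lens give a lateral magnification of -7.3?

m = −d_i/d_o ⇒ d_i = −m·d_o.
1/f = 1/d_o + 1/d_i = 1/d_o − 1/(m·d_o) = (1 − 1/m)/d_o, so d_o = f(1 − 1/m) = (47.00)(1 − 1/(-7.3)) = 53.4 cm.

53.4 cm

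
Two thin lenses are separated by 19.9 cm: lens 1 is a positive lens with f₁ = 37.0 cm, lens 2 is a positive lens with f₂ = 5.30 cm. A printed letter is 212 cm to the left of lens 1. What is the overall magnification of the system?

m = -0.0371

Lens 1: 1/d_i1 = 1/(37.0) − 1/(212) = 0.02231, so d_i1 = 44.82 cm; m₁ = −d_i1/d_o1 = -0.2114.
d_o2 = 19.9 − (44.82) = -24.92 cm (virtual object).
Lens 2: 1/d_i2 = 1/(5.30) − 1/(-24.92) = 0.2288, so d_i2 = 4.370 cm; m₂ = −d_i2/d_o2 = +0.1754.
m = m₁·m₂ = (-0.2114)(+0.1754) = -0.0371.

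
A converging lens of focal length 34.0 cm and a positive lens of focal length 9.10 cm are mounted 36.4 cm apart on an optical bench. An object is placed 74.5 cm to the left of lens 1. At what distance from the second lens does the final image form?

Lens 1: 1/d_i1 = 1/f₁ − 1/d_o1 = 1/(34.0) − 1/(74.5) = 0.01599, so d_i1 = 62.54 cm.
The intermediate image is 62.54 cm to the right of lens 1, which lies 26.14 cm to the right of lens 2 — a virtual object — so d_o2 = −26.14 cm.
Lens 2: 1/d_i2 = 1/f₂ − 1/d_o2 = 1/(9.10) − 1/(-26.14) = 0.1481, so d_i2 = 6.75 cm.
The final image is real, 6.75 cm to the right of lens 2 (overall magnification ≈ -0.22).

6.75 cm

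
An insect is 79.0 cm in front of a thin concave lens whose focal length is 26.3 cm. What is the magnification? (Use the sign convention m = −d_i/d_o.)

For a concave lens, f = -26.3 cm.
1/d_i = 1/f − 1/d_o = 1/(-26.30) − 1/(79.0) = -0.05068, so d_i = -19.73 cm.
m = −d_i/d_o = −(-19.73)/(79.0) = +0.250.
The image is virtual, upright and reduced, on the same side as the object.

m = +0.250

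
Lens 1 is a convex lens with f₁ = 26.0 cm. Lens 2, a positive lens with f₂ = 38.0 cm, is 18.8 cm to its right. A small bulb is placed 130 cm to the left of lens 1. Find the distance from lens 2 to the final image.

10.1 cm

Lens 1: 1/d_i1 = 1/f₁ − 1/d_o1 = 1/(26.0) − 1/(130) = 0.03077, so d_i1 = 32.50 cm.
The intermediate image is 32.50 cm to the right of lens 1, which lies 13.70 cm to the right of lens 2 — a virtual object — so d_o2 = −13.70 cm.
Lens 2: 1/d_i2 = 1/f₂ − 1/d_o2 = 1/(38.0) − 1/(-13.70) = 0.09931, so d_i2 = 10.1 cm.
The final image is real, 10.1 cm to the right of lens 2 (overall magnification ≈ -0.18).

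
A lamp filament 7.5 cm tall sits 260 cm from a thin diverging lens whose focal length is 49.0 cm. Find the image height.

For a diverging lens, f = -49.0 cm.
1/d_i = 1/f − 1/d_o = 1/(-49.00) − 1/(260) = -0.02425, so d_i = -41.23 cm.
m = −d_i/d_o = +0.1586.
|h_i| = |m|·h_o = 0.1586 × 7.5 = 1.19 cm. The image is virtual, upright and reduced, on the same side as the object.

1.19 cm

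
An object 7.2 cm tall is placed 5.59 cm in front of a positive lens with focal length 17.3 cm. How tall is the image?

1/d_i = 1/f − 1/d_o = 1/(17.30) − 1/(5.59) = -0.1211, so d_i = -8.258 cm.
m = −d_i/d_o = +1.477.
|h_i| = |m|·h_o = 1.477 × 7.2 = 10.6 cm. The image is virtual, upright and enlarged, on the same side as the object.

10.6 cm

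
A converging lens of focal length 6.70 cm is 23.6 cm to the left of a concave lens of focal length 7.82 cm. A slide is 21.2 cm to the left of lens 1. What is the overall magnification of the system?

Lens 1: 1/d_i1 = 1/(6.70) − 1/(21.2) = 0.1021, so d_i1 = 9.796 cm; m₁ = −d_i1/d_o1 = -0.4621.
d_o2 = 23.6 − (9.796) = 13.80 cm.
f₂ = −7.82 cm (diverging).
Lens 2: 1/d_i2 = 1/(-7.82) − 1/(13.80) = -0.2003, so d_i2 = -4.991 cm; m₂ = −d_i2/d_o2 = +0.3617.
m = m₁·m₂ = (-0.4621)(+0.3617) = -0.167.

m = -0.167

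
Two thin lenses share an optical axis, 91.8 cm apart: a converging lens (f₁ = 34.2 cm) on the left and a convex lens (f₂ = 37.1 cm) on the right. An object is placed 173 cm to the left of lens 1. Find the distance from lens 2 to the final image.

151 cm

Lens 1: 1/d_i1 = 1/f₁ − 1/d_o1 = 1/(34.2) − 1/(173) = 0.02346, so d_i1 = 42.63 cm.
The intermediate image is 42.63 cm to the right of lens 1, which is 91.8 − (42.63) = 49.17 cm to the left of lens 2, so d_o2 = +49.17 cm.
Lens 2: 1/d_i2 = 1/f₂ − 1/d_o2 = 1/(37.1) − 1/(49.17) = 0.006617, so d_i2 = 151 cm.
The final image is real, 151 cm to the right of lens 2 (overall magnification ≈ 0.76).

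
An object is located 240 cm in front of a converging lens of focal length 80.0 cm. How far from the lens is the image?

Thin-lens equation: 1/s_i = 1/f − 1/s_o = 1/(80.00) − 1/(240) = 0.01250 − 0.004167 = 0.008333, so s_i = 120 cm.
The image is real, inverted and reduced, on the far side of the lens.

120 cm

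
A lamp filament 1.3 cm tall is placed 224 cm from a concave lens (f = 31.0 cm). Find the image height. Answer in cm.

For a concave lens, f = -31.0 cm.
1/d_i = 1/f − 1/d_o = 1/(-31.00) − 1/(224) = -0.03672, so d_i = -27.23 cm.
m = −d_i/d_o = +0.1216.
|h_i| = |m|·h_o = 0.1216 × 1.3 = 0.158 cm. The image is virtual, upright and reduced, on the same side as the object.

0.158 cm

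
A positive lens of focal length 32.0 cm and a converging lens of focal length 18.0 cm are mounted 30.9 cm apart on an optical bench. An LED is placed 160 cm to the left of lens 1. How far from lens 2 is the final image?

6.04 cm

Lens 1: 1/d_i1 = 1/f₁ − 1/d_o1 = 1/(32.0) − 1/(160) = 0.02500, so d_i1 = 40.00 cm.
The intermediate image is 40.00 cm to the right of lens 1, which lies 9.100 cm to the right of lens 2 — a virtual object — so d_o2 = −9.100 cm.
Lens 2: 1/d_i2 = 1/f₂ − 1/d_o2 = 1/(18.0) − 1/(-9.100) = 0.1654, so d_i2 = 6.04 cm.
The final image is real, 6.04 cm to the right of lens 2 (overall magnification ≈ -0.17).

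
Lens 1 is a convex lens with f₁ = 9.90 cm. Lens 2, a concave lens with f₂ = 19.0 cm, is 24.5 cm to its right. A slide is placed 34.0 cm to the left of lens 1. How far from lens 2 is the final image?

6.78 cm

Lens 1: 1/d_i1 = 1/f₁ − 1/d_o1 = 1/(9.90) − 1/(34.0) = 0.07160, so d_i1 = 13.97 cm.
The intermediate image is 13.97 cm to the right of lens 1, which is 24.5 − (13.97) = 10.53 cm to the left of lens 2, so d_o2 = +10.53 cm.
Lens 2 is diverging, so f₂ = −19.0 cm.
Lens 2: 1/d_i2 = 1/f₂ − 1/d_o2 = 1/(-19.0) − 1/(10.53) = -0.1476, so d_i2 = -6.78 cm.
The final image is virtual, 6.78 cm to the left of lens 2 (overall magnification ≈ -0.26).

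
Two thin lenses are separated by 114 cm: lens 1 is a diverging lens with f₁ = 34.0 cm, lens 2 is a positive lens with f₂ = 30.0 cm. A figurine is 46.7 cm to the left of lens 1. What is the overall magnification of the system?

m = -0.122

f₁ = −34.0 cm (diverging).
Lens 1: 1/d_i1 = 1/(-34.0) − 1/(46.7) = -0.05083, so d_i1 = -19.68 cm; m₁ = −d_i1/d_o1 = +0.4214.
d_o2 = 114 − (-19.68) = 133.7 cm.
Lens 2: 1/d_i2 = 1/(30.0) − 1/(133.7) = 0.02585, so d_i2 = 38.68 cm; m₂ = −d_i2/d_o2 = -0.2893.
m = m₁·m₂ = (+0.4214)(-0.2893) = -0.122.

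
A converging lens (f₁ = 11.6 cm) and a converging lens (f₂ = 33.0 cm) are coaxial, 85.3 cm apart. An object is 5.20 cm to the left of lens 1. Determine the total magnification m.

Lens 1: 1/d_i1 = 1/(11.6) − 1/(5.20) = -0.1061, so d_i1 = -9.425 cm; m₁ = −d_i1/d_o1 = +1.812.
d_o2 = 85.3 − (-9.425) = 94.72 cm.
Lens 2: 1/d_i2 = 1/(33.0) − 1/(94.72) = 0.01975, so d_i2 = 50.64 cm; m₂ = −d_i2/d_o2 = -0.5347.
m = m₁·m₂ = (+1.812)(-0.5347) = -0.969.

m = -0.969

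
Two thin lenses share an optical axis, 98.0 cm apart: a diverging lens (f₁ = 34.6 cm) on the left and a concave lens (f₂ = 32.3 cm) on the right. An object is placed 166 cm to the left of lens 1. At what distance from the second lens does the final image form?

25.7 cm

Lens 1 is diverging, so f₁ = −34.6 cm.
Lens 1: 1/d_i1 = 1/f₁ − 1/d_o1 = 1/(-34.6) − 1/(166) = -0.03493, so d_i1 = -28.63 cm.
The intermediate image is 28.63 cm to the left of lens 1 (virtual), which is 98.0 − (-28.63) = 126.6 cm to the left of lens 2, so d_o2 = +126.6 cm.
Lens 2 is diverging, so f₂ = −32.3 cm.
Lens 2: 1/d_i2 = 1/f₂ − 1/d_o2 = 1/(-32.3) − 1/(126.6) = -0.03886, so d_i2 = -25.7 cm.
The final image is virtual, 25.7 cm to the left of lens 2 (overall magnification ≈ 0.035).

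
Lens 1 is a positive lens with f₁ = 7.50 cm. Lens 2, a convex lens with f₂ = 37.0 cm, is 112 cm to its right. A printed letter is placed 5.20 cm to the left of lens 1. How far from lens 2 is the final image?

Lens 1: 1/d_i1 = 1/f₁ − 1/d_o1 = 1/(7.50) − 1/(5.20) = -0.05897, so d_i1 = -16.96 cm.
The intermediate image is 16.96 cm to the left of lens 1 (virtual), which is 112 − (-16.96) = 129.0 cm to the left of lens 2, so d_o2 = +129.0 cm.
Lens 2: 1/d_i2 = 1/f₂ − 1/d_o2 = 1/(37.0) − 1/(129.0) = 0.01928, so d_i2 = 51.9 cm.
The final image is real, 51.9 cm to the right of lens 2 (overall magnification ≈ -1.3).

51.9 cm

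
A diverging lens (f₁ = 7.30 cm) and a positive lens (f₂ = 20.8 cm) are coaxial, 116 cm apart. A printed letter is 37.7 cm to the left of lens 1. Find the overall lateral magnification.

m = -0.0333

f₁ = −7.30 cm (diverging).
Lens 1: 1/d_i1 = 1/(-7.30) − 1/(37.7) = -0.1635, so d_i1 = -6.116 cm; m₁ = −d_i1/d_o1 = +0.1622.
d_o2 = 116 − (-6.116) = 122.1 cm.
Lens 2: 1/d_i2 = 1/(20.8) − 1/(122.1) = 0.03989, so d_i2 = 25.07 cm; m₂ = −d_i2/d_o2 = -0.2053.
m = m₁·m₂ = (+0.1622)(-0.2053) = -0.0333.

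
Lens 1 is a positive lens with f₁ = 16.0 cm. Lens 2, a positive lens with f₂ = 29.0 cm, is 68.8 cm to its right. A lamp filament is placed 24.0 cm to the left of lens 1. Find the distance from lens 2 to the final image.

73.6 cm

Lens 1: 1/d_i1 = 1/f₁ − 1/d_o1 = 1/(16.0) − 1/(24.0) = 0.02083, so d_i1 = 48.00 cm.
The intermediate image is 48.00 cm to the right of lens 1, which is 68.8 − (48.00) = 20.80 cm to the left of lens 2, so d_o2 = +20.80 cm.
Lens 2: 1/d_i2 = 1/f₂ − 1/d_o2 = 1/(29.0) − 1/(20.80) = -0.01359, so d_i2 = -73.6 cm.
The final image is virtual, 73.6 cm to the left of lens 2 (overall magnification ≈ -7.1).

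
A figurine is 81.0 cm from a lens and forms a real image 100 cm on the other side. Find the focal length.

Real image ⇒ d_i = +100 cm.
1/f = 1/d_o + 1/d_i = 1/(81.0) + 1/(100) = 0.02235, so f = 44.8 cm.
Since f is positive, the lens is converging.

f = 44.8 cm (converging)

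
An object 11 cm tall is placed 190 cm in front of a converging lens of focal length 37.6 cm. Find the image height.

1/d_i = 1/f − 1/d_o = 1/(37.60) − 1/(190) = 0.02133, so d_i = 46.88 cm.
m = −d_i/d_o = -0.2467.
|h_i| = |m|·h_o = 0.2467 × 11 = 2.71 cm. The image is real, inverted and reduced, on the far side of the lens.

2.71 cm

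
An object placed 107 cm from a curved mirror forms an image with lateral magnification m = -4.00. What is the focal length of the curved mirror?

m = −d_i/d_o ⇒ d_i = −m·d_o = −(-4.00)·(107) = 428.0 cm.
1/f = 1/d_o + 1/d_i = 1/(107) + 1/(428.0) = 0.01168, so f = 85.6 cm.
Since f is positive, the curved mirror is concave.

f = 85.6 cm (concave)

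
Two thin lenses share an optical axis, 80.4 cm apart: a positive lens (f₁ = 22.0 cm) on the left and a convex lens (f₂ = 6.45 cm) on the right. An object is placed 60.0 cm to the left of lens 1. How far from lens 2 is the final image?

Lens 1: 1/d_i1 = 1/f₁ − 1/d_o1 = 1/(22.0) − 1/(60.0) = 0.02879, so d_i1 = 34.74 cm.
The intermediate image is 34.74 cm to the right of lens 1, which is 80.4 − (34.74) = 45.66 cm to the left of lens 2, so d_o2 = +45.66 cm.
Lens 2: 1/d_i2 = 1/f₂ − 1/d_o2 = 1/(6.45) − 1/(45.66) = 0.1331, so d_i2 = 7.51 cm.
The final image is real, 7.51 cm to the right of lens 2 (overall magnification ≈ 0.095).

7.51 cm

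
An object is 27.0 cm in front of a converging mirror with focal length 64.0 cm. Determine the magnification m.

m = +1.73

1/d_i = 1/f − 1/d_o = 1/(64.00) − 1/(27.0) = -0.02141, so d_i = -46.70 cm.
m = −d_i/d_o = −(-46.70)/(27.0) = +1.73.
The image is virtual, upright and enlarged, behind the mirror.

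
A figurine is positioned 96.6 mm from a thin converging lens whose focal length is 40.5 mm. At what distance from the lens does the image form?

Lens equation: 1/s_i = 1/f − 1/s_o = 1/(40.50) − 1/(96.6) = 0.02469 − 0.01035 = 0.01434, so s_i = 69.7 mm.
The image is real, inverted and reduced, on the far side of the lens.

69.7 mm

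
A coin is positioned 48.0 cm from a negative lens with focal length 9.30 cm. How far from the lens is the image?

For a negative lens, f = -9.30 cm.
Thin-lens equation: 1/s_i = 1/f − 1/s_o = 1/(-9.300) − 1/(48.0) = -0.1075 − 0.02083 = -0.1284, so s_i = -7.79 cm.
The image is virtual, upright and reduced, on the same side as the object.

7.79 cm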